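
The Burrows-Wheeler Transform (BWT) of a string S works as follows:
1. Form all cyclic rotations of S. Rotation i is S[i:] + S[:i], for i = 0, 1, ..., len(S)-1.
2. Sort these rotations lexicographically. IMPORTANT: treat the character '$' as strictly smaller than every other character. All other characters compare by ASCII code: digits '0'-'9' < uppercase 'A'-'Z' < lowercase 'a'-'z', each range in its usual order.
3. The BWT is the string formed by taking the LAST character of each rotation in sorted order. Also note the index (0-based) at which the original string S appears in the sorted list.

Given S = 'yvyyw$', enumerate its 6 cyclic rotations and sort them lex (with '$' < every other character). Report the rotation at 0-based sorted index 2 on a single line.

Answer: w$yvyy

Derivation:
All 6 rotations (rotation i = S[i:]+S[:i]):
  rot[0] = yvyyw$
  rot[1] = vyyw$y
  rot[2] = yyw$yv
  rot[3] = yw$yvy
  rot[4] = w$yvyy
  rot[5] = $yvyyw
Sorted (with $ < everything):
  sorted[0] = $yvyyw
  sorted[1] = vyyw$y
  sorted[2] = w$yvyy
  sorted[3] = yvyyw$
  sorted[4] = yw$yvy
  sorted[5] = yyw$yv
sorted[2] = w$yvyy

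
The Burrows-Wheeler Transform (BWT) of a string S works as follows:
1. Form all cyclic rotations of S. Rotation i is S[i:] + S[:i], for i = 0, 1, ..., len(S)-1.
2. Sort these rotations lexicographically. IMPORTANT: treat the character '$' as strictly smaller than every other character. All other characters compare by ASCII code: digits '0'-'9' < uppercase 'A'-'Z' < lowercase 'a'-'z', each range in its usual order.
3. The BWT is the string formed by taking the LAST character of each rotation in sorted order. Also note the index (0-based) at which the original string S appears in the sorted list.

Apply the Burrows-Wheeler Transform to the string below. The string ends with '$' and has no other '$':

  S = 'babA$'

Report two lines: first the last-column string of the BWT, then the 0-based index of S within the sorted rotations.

Answer: Abba$
4

Derivation:
All 5 rotations (rotation i = S[i:]+S[:i]):
  rot[0] = babA$
  rot[1] = abA$b
  rot[2] = bA$ba
  rot[3] = A$bab
  rot[4] = $babA
Sorted (with $ < everything):
  sorted[0] = $babA  (last char: 'A')
  sorted[1] = A$bab  (last char: 'b')
  sorted[2] = abA$b  (last char: 'b')
  sorted[3] = bA$ba  (last char: 'a')
  sorted[4] = babA$  (last char: '$')
Last column: Abba$
Original string S is at sorted index 4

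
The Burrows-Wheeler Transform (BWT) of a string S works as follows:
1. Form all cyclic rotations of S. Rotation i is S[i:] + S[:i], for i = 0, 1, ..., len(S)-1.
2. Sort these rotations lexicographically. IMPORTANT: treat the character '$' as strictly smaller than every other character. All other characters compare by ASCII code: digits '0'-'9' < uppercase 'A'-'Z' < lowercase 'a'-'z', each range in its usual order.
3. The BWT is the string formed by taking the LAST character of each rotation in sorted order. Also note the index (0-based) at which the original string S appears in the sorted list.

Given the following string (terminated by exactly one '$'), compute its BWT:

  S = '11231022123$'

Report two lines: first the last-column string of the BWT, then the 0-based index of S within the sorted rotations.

All 12 rotations (rotation i = S[i:]+S[:i]):
  rot[0] = 11231022123$
  rot[1] = 1231022123$1
  rot[2] = 231022123$11
  rot[3] = 31022123$112
  rot[4] = 1022123$1123
  rot[5] = 022123$11231
  rot[6] = 22123$112310
  rot[7] = 2123$1123102
  rot[8] = 123$11231022
  rot[9] = 23$112310221
  rot[10] = 3$1123102212
  rot[11] = $11231022123
Sorted (with $ < everything):
  sorted[0] = $11231022123  (last char: '3')
  sorted[1] = 022123$11231  (last char: '1')
  sorted[2] = 1022123$1123  (last char: '3')
  sorted[3] = 11231022123$  (last char: '$')
  sorted[4] = 123$11231022  (last char: '2')
  sorted[5] = 1231022123$1  (last char: '1')
  sorted[6] = 2123$1123102  (last char: '2')
  sorted[7] = 22123$112310  (last char: '0')
  sorted[8] = 23$112310221  (last char: '1')
  sorted[9] = 231022123$11  (last char: '1')
  sorted[10] = 3$1123102212  (last char: '2')
  sorted[11] = 31022123$112  (last char: '2')
Last column: 313$21201122
Original string S is at sorted index 3

Answer: 313$21201122
3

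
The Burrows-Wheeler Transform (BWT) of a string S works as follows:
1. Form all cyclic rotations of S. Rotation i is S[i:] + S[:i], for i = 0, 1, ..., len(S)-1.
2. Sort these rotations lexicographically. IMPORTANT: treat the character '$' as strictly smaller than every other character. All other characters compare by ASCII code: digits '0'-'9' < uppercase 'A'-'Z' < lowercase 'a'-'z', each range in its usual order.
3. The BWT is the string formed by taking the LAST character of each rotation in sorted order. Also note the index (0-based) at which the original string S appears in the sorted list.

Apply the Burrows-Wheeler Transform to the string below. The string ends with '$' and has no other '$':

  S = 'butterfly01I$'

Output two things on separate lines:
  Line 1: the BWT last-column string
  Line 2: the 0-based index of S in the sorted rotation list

All 13 rotations (rotation i = S[i:]+S[:i]):
  rot[0] = butterfly01I$
  rot[1] = utterfly01I$b
  rot[2] = tterfly01I$bu
  rot[3] = terfly01I$but
  rot[4] = erfly01I$butt
  rot[5] = rfly01I$butte
  rot[6] = fly01I$butter
  rot[7] = ly01I$butterf
  rot[8] = y01I$butterfl
  rot[9] = 01I$butterfly
  rot[10] = 1I$butterfly0
  rot[11] = I$butterfly01
  rot[12] = $butterfly01I
Sorted (with $ < everything):
  sorted[0] = $butterfly01I  (last char: 'I')
  sorted[1] = 01I$butterfly  (last char: 'y')
  sorted[2] = 1I$butterfly0  (last char: '0')
  sorted[3] = I$butterfly01  (last char: '1')
  sorted[4] = butterfly01I$  (last char: '$')
  sorted[5] = erfly01I$butt  (last char: 't')
  sorted[6] = fly01I$butter  (last char: 'r')
  sorted[7] = ly01I$butterf  (last char: 'f')
  sorted[8] = rfly01I$butte  (last char: 'e')
  sorted[9] = terfly01I$but  (last char: 't')
  sorted[10] = tterfly01I$bu  (last char: 'u')
  sorted[11] = utterfly01I$b  (last char: 'b')
  sorted[12] = y01I$butterfl  (last char: 'l')
Last column: Iy01$trfetubl
Original string S is at sorted index 4

Answer: Iy01$trfetubl
4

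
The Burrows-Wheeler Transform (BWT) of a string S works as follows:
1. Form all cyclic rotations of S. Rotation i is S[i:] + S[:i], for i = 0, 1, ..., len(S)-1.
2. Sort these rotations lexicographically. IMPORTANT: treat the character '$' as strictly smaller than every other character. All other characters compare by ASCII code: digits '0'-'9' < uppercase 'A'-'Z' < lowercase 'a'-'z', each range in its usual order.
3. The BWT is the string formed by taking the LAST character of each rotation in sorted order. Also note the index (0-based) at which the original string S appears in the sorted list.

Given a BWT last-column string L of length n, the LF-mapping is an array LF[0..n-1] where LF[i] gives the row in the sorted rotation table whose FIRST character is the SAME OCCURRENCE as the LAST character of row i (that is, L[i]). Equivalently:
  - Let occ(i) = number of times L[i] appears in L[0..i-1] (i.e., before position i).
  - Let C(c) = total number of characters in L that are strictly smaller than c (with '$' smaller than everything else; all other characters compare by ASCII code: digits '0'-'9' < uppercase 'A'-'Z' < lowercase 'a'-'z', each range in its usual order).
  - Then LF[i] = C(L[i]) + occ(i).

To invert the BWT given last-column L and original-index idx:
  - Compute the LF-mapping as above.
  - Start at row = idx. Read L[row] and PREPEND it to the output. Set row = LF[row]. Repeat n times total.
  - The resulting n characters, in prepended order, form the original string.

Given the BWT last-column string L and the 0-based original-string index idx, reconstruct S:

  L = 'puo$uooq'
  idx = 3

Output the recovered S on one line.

Answer: ouooqup$

Derivation:
LF mapping: 4 6 1 0 7 2 3 5
Walk LF starting at row 3, prepending L[row]:
  step 1: row=3, L[3]='$', prepend. Next row=LF[3]=0
  step 2: row=0, L[0]='p', prepend. Next row=LF[0]=4
  step 3: row=4, L[4]='u', prepend. Next row=LF[4]=7
  step 4: row=7, L[7]='q', prepend. Next row=LF[7]=5
  step 5: row=5, L[5]='o', prepend. Next row=LF[5]=2
  step 6: row=2, L[2]='o', prepend. Next row=LF[2]=1
  step 7: row=1, L[1]='u', prepend. Next row=LF[1]=6
  step 8: row=6, L[6]='o', prepend. Next row=LF[6]=3
Reversed output: ouooqup$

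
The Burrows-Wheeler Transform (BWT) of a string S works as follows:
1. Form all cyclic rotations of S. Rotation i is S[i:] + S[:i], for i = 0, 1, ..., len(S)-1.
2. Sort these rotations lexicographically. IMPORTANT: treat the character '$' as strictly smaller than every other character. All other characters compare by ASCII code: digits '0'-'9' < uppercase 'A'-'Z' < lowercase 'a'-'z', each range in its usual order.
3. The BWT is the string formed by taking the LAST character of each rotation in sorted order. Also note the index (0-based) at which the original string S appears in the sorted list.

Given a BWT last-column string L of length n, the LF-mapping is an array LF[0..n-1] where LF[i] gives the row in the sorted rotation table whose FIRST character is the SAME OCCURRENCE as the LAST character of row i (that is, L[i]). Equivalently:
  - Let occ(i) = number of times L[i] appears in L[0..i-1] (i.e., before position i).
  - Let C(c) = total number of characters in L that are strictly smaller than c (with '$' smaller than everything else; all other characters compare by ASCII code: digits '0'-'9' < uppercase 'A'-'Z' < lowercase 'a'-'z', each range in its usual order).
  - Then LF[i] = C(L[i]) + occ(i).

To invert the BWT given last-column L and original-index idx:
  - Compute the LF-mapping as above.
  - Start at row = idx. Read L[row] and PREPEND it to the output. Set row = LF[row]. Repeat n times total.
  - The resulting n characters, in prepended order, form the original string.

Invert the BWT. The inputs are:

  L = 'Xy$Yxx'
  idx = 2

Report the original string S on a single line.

Answer: YxxyX$

Derivation:
LF mapping: 1 5 0 2 3 4
Walk LF starting at row 2, prepending L[row]:
  step 1: row=2, L[2]='$', prepend. Next row=LF[2]=0
  step 2: row=0, L[0]='X', prepend. Next row=LF[0]=1
  step 3: row=1, L[1]='y', prepend. Next row=LF[1]=5
  step 4: row=5, L[5]='x', prepend. Next row=LF[5]=4
  step 5: row=4, L[4]='x', prepend. Next row=LF[4]=3
  step 6: row=3, L[3]='Y', prepend. Next row=LF[3]=2
Reversed output: YxxyX$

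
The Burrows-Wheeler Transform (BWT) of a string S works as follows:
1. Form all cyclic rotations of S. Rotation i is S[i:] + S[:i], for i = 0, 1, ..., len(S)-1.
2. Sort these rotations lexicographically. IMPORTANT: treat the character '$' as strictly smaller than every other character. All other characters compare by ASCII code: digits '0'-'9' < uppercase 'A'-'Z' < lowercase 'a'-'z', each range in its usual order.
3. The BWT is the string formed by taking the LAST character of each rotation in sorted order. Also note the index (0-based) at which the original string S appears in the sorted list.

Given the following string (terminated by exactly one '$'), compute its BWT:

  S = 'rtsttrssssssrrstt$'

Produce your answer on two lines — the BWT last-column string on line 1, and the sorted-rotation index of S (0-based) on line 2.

All 18 rotations (rotation i = S[i:]+S[:i]):
  rot[0] = rtsttrssssssrrstt$
  rot[1] = tsttrssssssrrstt$r
  rot[2] = sttrssssssrrstt$rt
  rot[3] = ttrssssssrrstt$rts
  rot[4] = trssssssrrstt$rtst
  rot[5] = rssssssrrstt$rtstt
  rot[6] = ssssssrrstt$rtsttr
  rot[7] = sssssrrstt$rtsttrs
  rot[8] = ssssrrstt$rtsttrss
  rot[9] = sssrrstt$rtsttrsss
  rot[10] = ssrrstt$rtsttrssss
  rot[11] = srrstt$rtsttrsssss
  rot[12] = rrstt$rtsttrssssss
  rot[13] = rstt$rtsttrssssssr
  rot[14] = stt$rtsttrssssssrr
  rot[15] = tt$rtsttrssssssrrs
  rot[16] = t$rtsttrssssssrrst
  rot[17] = $rtsttrssssssrrstt
Sorted (with $ < everything):
  sorted[0] = $rtsttrssssssrrstt  (last char: 't')
  sorted[1] = rrstt$rtsttrssssss  (last char: 's')
  sorted[2] = rssssssrrstt$rtstt  (last char: 't')
  sorted[3] = rstt$rtsttrssssssr  (last char: 'r')
  sorted[4] = rtsttrssssssrrstt$  (last char: '$')
  sorted[5] = srrstt$rtsttrsssss  (last char: 's')
  sorted[6] = ssrrstt$rtsttrssss  (last char: 's')
  sorted[7] = sssrrstt$rtsttrsss  (last char: 's')
  sorted[8] = ssssrrstt$rtsttrss  (last char: 's')
  sorted[9] = sssssrrstt$rtsttrs  (last char: 's')
  sorted[10] = ssssssrrstt$rtsttr  (last char: 'r')
  sorted[11] = stt$rtsttrssssssrr  (last char: 'r')
  sorted[12] = sttrssssssrrstt$rt  (last char: 't')
  sorted[13] = t$rtsttrssssssrrst  (last char: 't')
  sorted[14] = trssssssrrstt$rtst  (last char: 't')
  sorted[15] = tsttrssssssrrstt$r  (last char: 'r')
  sorted[16] = tt$rtsttrssssssrrs  (last char: 's')
  sorted[17] = ttrssssssrrstt$rts  (last char: 's')
Last column: tstr$sssssrrtttrss
Original string S is at sorted index 4

Answer: tstr$sssssrrtttrss
4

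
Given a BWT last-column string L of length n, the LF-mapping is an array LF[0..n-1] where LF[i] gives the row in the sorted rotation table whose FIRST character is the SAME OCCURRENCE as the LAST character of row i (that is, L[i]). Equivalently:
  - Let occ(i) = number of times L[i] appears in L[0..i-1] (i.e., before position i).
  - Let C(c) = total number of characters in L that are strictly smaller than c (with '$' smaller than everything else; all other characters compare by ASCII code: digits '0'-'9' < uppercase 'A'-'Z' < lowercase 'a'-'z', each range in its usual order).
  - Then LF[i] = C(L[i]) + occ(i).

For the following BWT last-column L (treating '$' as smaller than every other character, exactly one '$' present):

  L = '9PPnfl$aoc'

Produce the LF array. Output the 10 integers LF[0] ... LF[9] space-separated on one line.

Char counts: '$':1, '9':1, 'P':2, 'a':1, 'c':1, 'f':1, 'l':1, 'n':1, 'o':1
C (first-col start): C('$')=0, C('9')=1, C('P')=2, C('a')=4, C('c')=5, C('f')=6, C('l')=7, C('n')=8, C('o')=9
L[0]='9': occ=0, LF[0]=C('9')+0=1+0=1
L[1]='P': occ=0, LF[1]=C('P')+0=2+0=2
L[2]='P': occ=1, LF[2]=C('P')+1=2+1=3
L[3]='n': occ=0, LF[3]=C('n')+0=8+0=8
L[4]='f': occ=0, LF[4]=C('f')+0=6+0=6
L[5]='l': occ=0, LF[5]=C('l')+0=7+0=7
L[6]='$': occ=0, LF[6]=C('$')+0=0+0=0
L[7]='a': occ=0, LF[7]=C('a')+0=4+0=4
L[8]='o': occ=0, LF[8]=C('o')+0=9+0=9
L[9]='c': occ=0, LF[9]=C('c')+0=5+0=5

Answer: 1 2 3 8 6 7 0 4 9 5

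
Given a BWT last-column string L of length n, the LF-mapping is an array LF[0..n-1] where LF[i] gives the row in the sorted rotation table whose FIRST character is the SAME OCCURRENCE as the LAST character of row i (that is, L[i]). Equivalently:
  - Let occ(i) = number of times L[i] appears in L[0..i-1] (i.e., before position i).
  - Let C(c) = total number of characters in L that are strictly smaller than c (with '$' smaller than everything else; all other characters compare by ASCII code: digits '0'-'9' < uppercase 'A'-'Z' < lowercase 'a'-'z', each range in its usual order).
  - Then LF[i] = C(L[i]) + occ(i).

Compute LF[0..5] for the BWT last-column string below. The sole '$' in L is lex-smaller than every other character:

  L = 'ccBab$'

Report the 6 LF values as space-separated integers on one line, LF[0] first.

Char counts: '$':1, 'B':1, 'a':1, 'b':1, 'c':2
C (first-col start): C('$')=0, C('B')=1, C('a')=2, C('b')=3, C('c')=4
L[0]='c': occ=0, LF[0]=C('c')+0=4+0=4
L[1]='c': occ=1, LF[1]=C('c')+1=4+1=5
L[2]='B': occ=0, LF[2]=C('B')+0=1+0=1
L[3]='a': occ=0, LF[3]=C('a')+0=2+0=2
L[4]='b': occ=0, LF[4]=C('b')+0=3+0=3
L[5]='$': occ=0, LF[5]=C('$')+0=0+0=0

Answer: 4 5 1 2 3 0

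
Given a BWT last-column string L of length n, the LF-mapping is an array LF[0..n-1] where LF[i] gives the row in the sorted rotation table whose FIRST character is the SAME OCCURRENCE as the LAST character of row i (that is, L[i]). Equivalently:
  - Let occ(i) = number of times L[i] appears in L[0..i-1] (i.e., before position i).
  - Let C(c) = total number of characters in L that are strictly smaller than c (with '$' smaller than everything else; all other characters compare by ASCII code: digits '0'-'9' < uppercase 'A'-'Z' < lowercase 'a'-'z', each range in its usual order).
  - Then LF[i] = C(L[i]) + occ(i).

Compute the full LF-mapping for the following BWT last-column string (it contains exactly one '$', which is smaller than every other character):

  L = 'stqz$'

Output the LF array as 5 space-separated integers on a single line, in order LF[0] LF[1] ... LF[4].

Char counts: '$':1, 'q':1, 's':1, 't':1, 'z':1
C (first-col start): C('$')=0, C('q')=1, C('s')=2, C('t')=3, C('z')=4
L[0]='s': occ=0, LF[0]=C('s')+0=2+0=2
L[1]='t': occ=0, LF[1]=C('t')+0=3+0=3
L[2]='q': occ=0, LF[2]=C('q')+0=1+0=1
L[3]='z': occ=0, LF[3]=C('z')+0=4+0=4
L[4]='$': occ=0, LF[4]=C('$')+0=0+0=0

Answer: 2 3 1 4 0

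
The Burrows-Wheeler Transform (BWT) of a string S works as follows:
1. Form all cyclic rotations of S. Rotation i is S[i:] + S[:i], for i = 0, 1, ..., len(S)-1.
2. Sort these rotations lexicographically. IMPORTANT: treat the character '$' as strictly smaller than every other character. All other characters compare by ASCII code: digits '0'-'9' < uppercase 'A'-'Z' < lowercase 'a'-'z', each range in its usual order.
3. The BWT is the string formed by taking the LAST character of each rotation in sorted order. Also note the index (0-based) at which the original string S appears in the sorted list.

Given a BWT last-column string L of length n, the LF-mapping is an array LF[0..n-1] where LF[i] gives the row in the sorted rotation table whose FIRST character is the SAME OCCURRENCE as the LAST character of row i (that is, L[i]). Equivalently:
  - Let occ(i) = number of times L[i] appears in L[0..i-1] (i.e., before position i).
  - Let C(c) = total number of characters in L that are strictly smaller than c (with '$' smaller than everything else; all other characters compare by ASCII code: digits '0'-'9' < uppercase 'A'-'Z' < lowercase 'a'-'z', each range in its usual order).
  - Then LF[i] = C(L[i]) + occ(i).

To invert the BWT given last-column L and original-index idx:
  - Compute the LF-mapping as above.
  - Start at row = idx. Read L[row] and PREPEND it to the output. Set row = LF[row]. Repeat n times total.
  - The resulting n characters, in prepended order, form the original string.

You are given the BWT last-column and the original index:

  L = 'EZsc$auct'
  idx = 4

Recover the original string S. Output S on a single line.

Answer: cactusZE$

Derivation:
LF mapping: 1 2 6 4 0 3 8 5 7
Walk LF starting at row 4, prepending L[row]:
  step 1: row=4, L[4]='$', prepend. Next row=LF[4]=0
  step 2: row=0, L[0]='E', prepend. Next row=LF[0]=1
  step 3: row=1, L[1]='Z', prepend. Next row=LF[1]=2
  step 4: row=2, L[2]='s', prepend. Next row=LF[2]=6
  step 5: row=6, L[6]='u', prepend. Next row=LF[6]=8
  step 6: row=8, L[8]='t', prepend. Next row=LF[8]=7
  step 7: row=7, L[7]='c', prepend. Next row=LF[7]=5
  step 8: row=5, L[5]='a', prepend. Next row=LF[5]=3
  step 9: row=3, L[3]='c', prepend. Next row=LF[3]=4
Reversed output: cactusZE$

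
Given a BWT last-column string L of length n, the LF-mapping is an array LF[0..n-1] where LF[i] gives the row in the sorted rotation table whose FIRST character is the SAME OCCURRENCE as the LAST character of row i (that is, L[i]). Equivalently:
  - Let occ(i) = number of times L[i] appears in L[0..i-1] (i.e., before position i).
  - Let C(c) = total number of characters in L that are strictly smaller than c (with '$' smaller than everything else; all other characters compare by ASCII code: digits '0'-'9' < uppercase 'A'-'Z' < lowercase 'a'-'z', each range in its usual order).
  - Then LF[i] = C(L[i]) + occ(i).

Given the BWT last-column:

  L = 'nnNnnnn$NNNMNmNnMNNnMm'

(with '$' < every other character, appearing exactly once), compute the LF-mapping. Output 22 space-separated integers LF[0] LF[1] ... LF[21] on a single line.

Answer: 14 15 4 16 17 18 19 0 5 6 7 1 8 12 9 20 2 10 11 21 3 13

Derivation:
Char counts: '$':1, 'M':3, 'N':8, 'm':2, 'n':8
C (first-col start): C('$')=0, C('M')=1, C('N')=4, C('m')=12, C('n')=14
L[0]='n': occ=0, LF[0]=C('n')+0=14+0=14
L[1]='n': occ=1, LF[1]=C('n')+1=14+1=15
L[2]='N': occ=0, LF[2]=C('N')+0=4+0=4
L[3]='n': occ=2, LF[3]=C('n')+2=14+2=16
L[4]='n': occ=3, LF[4]=C('n')+3=14+3=17
L[5]='n': occ=4, LF[5]=C('n')+4=14+4=18
L[6]='n': occ=5, LF[6]=C('n')+5=14+5=19
L[7]='$': occ=0, LF[7]=C('$')+0=0+0=0
L[8]='N': occ=1, LF[8]=C('N')+1=4+1=5
L[9]='N': occ=2, LF[9]=C('N')+2=4+2=6
L[10]='N': occ=3, LF[10]=C('N')+3=4+3=7
L[11]='M': occ=0, LF[11]=C('M')+0=1+0=1
L[12]='N': occ=4, LF[12]=C('N')+4=4+4=8
L[13]='m': occ=0, LF[13]=C('m')+0=12+0=12
L[14]='N': occ=5, LF[14]=C('N')+5=4+5=9
L[15]='n': occ=6, LF[15]=C('n')+6=14+6=20
L[16]='M': occ=1, LF[16]=C('M')+1=1+1=2
L[17]='N': occ=6, LF[17]=C('N')+6=4+6=10
L[18]='N': occ=7, LF[18]=C('N')+7=4+7=11
L[19]='n': occ=7, LF[19]=C('n')+7=14+7=21
L[20]='M': occ=2, LF[20]=C('M')+2=1+2=3
L[21]='m': occ=1, LF[21]=C('m')+1=12+1=13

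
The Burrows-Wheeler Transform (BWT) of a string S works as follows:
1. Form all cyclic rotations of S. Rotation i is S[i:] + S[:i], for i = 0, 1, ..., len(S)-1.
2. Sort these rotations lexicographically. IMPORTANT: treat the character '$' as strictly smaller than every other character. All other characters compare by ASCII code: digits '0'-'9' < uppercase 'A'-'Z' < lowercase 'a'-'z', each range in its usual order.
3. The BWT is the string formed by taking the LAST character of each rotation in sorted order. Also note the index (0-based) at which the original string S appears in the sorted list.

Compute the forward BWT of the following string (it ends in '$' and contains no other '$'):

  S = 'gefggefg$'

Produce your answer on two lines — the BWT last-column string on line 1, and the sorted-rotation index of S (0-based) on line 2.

All 9 rotations (rotation i = S[i:]+S[:i]):
  rot[0] = gefggefg$
  rot[1] = efggefg$g
  rot[2] = fggefg$ge
  rot[3] = ggefg$gef
  rot[4] = gefg$gefg
  rot[5] = efg$gefgg
  rot[6] = fg$gefgge
  rot[7] = g$gefggef
  rot[8] = $gefggefg
Sorted (with $ < everything):
  sorted[0] = $gefggefg  (last char: 'g')
  sorted[1] = efg$gefgg  (last char: 'g')
  sorted[2] = efggefg$g  (last char: 'g')
  sorted[3] = fg$gefgge  (last char: 'e')
  sorted[4] = fggefg$ge  (last char: 'e')
  sorted[5] = g$gefggef  (last char: 'f')
  sorted[6] = gefg$gefg  (last char: 'g')
  sorted[7] = gefggefg$  (last char: '$')
  sorted[8] = ggefg$gef  (last char: 'f')
Last column: gggeefg$f
Original string S is at sorted index 7

Answer: gggeefg$f
7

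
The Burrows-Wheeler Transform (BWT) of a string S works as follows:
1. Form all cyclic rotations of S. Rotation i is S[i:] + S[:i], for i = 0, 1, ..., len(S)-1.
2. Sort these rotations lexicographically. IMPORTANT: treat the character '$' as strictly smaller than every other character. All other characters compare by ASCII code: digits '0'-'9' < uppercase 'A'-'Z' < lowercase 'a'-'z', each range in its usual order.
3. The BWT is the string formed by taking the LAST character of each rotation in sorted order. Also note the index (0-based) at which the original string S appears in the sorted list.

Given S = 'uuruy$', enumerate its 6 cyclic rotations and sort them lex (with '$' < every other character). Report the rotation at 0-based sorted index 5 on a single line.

Answer: y$uuru

Derivation:
All 6 rotations (rotation i = S[i:]+S[:i]):
  rot[0] = uuruy$
  rot[1] = uruy$u
  rot[2] = ruy$uu
  rot[3] = uy$uur
  rot[4] = y$uuru
  rot[5] = $uuruy
Sorted (with $ < everything):
  sorted[0] = $uuruy
  sorted[1] = ruy$uu
  sorted[2] = uruy$u
  sorted[3] = uuruy$
  sorted[4] = uy$uur
  sorted[5] = y$uuru
sorted[5] = y$uuru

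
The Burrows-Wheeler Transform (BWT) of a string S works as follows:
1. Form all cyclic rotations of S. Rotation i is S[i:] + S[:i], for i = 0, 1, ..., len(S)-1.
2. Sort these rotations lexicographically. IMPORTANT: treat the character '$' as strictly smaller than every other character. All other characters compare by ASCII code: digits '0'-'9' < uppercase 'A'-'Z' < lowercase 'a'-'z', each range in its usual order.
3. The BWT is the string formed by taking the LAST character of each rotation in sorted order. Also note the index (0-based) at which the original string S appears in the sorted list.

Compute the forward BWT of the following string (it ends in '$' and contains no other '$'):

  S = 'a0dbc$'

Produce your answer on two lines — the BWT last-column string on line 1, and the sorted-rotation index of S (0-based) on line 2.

Answer: ca$db0
2

Derivation:
All 6 rotations (rotation i = S[i:]+S[:i]):
  rot[0] = a0dbc$
  rot[1] = 0dbc$a
  rot[2] = dbc$a0
  rot[3] = bc$a0d
  rot[4] = c$a0db
  rot[5] = $a0dbc
Sorted (with $ < everything):
  sorted[0] = $a0dbc  (last char: 'c')
  sorted[1] = 0dbc$a  (last char: 'a')
  sorted[2] = a0dbc$  (last char: '$')
  sorted[3] = bc$a0d  (last char: 'd')
  sorted[4] = c$a0db  (last char: 'b')
  sorted[5] = dbc$a0  (last char: '0')
Last column: ca$db0
Original string S is at sorted index 2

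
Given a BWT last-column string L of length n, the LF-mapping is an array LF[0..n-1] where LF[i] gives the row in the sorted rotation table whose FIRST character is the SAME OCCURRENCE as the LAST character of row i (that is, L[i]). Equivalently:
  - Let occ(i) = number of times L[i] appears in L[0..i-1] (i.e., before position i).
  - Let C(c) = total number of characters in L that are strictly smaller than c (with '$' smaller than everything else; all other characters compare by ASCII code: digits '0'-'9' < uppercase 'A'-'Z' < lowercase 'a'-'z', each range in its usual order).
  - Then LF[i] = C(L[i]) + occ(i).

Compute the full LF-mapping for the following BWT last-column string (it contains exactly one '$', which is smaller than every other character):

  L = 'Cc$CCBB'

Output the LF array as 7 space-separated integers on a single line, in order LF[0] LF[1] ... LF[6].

Char counts: '$':1, 'B':2, 'C':3, 'c':1
C (first-col start): C('$')=0, C('B')=1, C('C')=3, C('c')=6
L[0]='C': occ=0, LF[0]=C('C')+0=3+0=3
L[1]='c': occ=0, LF[1]=C('c')+0=6+0=6
L[2]='$': occ=0, LF[2]=C('$')+0=0+0=0
L[3]='C': occ=1, LF[3]=C('C')+1=3+1=4
L[4]='C': occ=2, LF[4]=C('C')+2=3+2=5
L[5]='B': occ=0, LF[5]=C('B')+0=1+0=1
L[6]='B': occ=1, LF[6]=C('B')+1=1+1=2

Answer: 3 6 0 4 5 1 2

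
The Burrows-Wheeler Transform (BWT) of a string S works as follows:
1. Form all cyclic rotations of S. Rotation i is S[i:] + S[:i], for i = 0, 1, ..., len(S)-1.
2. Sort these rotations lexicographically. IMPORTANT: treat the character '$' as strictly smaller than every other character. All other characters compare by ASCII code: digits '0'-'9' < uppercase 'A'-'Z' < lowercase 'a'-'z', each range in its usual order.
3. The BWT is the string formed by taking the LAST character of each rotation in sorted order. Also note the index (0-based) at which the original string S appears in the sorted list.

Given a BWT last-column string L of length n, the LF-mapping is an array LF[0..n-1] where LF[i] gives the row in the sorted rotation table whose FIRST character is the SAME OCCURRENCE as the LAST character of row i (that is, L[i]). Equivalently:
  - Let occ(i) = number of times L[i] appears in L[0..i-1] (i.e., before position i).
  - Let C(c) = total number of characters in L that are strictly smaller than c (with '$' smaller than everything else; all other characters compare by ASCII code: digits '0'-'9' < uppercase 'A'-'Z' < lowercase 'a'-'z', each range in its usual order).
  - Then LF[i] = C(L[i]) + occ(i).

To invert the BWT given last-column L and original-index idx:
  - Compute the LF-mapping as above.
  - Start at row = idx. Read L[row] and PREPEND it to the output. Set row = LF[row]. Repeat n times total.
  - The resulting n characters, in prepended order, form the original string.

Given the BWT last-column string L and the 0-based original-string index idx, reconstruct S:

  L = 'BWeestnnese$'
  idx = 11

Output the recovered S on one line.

Answer: tennesseeWB$

Derivation:
LF mapping: 1 2 3 4 9 11 7 8 5 10 6 0
Walk LF starting at row 11, prepending L[row]:
  step 1: row=11, L[11]='$', prepend. Next row=LF[11]=0
  step 2: row=0, L[0]='B', prepend. Next row=LF[0]=1
  step 3: row=1, L[1]='W', prepend. Next row=LF[1]=2
  step 4: row=2, L[2]='e', prepend. Next row=LF[2]=3
  step 5: row=3, L[3]='e', prepend. Next row=LF[3]=4
  step 6: row=4, L[4]='s', prepend. Next row=LF[4]=9
  step 7: row=9, L[9]='s', prepend. Next row=LF[9]=10
  step 8: row=10, L[10]='e', prepend. Next row=LF[10]=6
  step 9: row=6, L[6]='n', prepend. Next row=LF[6]=7
  step 10: row=7, L[7]='n', prepend. Next row=LF[7]=8
  step 11: row=8, L[8]='e', prepend. Next row=LF[8]=5
  step 12: row=5, L[5]='t', prepend. Next row=LF[5]=11
Reversed output: tennesseeWB$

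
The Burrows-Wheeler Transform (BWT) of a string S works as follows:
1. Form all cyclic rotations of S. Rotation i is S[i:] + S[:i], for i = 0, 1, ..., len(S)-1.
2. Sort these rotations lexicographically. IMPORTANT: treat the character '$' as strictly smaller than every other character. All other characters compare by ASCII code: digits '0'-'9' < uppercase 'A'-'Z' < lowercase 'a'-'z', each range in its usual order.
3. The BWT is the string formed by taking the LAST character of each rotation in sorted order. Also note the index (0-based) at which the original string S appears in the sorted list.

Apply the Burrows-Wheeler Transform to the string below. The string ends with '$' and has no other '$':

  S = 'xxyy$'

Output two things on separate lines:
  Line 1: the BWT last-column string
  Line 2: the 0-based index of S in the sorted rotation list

Answer: y$xyx
1

Derivation:
All 5 rotations (rotation i = S[i:]+S[:i]):
  rot[0] = xxyy$
  rot[1] = xyy$x
  rot[2] = yy$xx
  rot[3] = y$xxy
  rot[4] = $xxyy
Sorted (with $ < everything):
  sorted[0] = $xxyy  (last char: 'y')
  sorted[1] = xxyy$  (last char: '$')
  sorted[2] = xyy$x  (last char: 'x')
  sorted[3] = y$xxy  (last char: 'y')
  sorted[4] = yy$xx  (last char: 'x')
Last column: y$xyx
Original string S is at sorted index 1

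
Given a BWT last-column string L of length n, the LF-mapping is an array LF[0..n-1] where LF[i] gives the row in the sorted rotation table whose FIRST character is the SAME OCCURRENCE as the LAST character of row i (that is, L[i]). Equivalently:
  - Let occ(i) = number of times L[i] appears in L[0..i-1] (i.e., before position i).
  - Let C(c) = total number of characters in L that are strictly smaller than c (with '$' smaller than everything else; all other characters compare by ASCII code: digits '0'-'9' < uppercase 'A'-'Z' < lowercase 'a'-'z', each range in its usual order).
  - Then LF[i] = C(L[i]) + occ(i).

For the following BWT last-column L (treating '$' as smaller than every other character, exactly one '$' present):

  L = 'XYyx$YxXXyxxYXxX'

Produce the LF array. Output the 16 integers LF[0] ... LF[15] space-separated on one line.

Answer: 1 6 14 9 0 7 10 2 3 15 11 12 8 4 13 5

Derivation:
Char counts: '$':1, 'X':5, 'Y':3, 'x':5, 'y':2
C (first-col start): C('$')=0, C('X')=1, C('Y')=6, C('x')=9, C('y')=14
L[0]='X': occ=0, LF[0]=C('X')+0=1+0=1
L[1]='Y': occ=0, LF[1]=C('Y')+0=6+0=6
L[2]='y': occ=0, LF[2]=C('y')+0=14+0=14
L[3]='x': occ=0, LF[3]=C('x')+0=9+0=9
L[4]='$': occ=0, LF[4]=C('$')+0=0+0=0
L[5]='Y': occ=1, LF[5]=C('Y')+1=6+1=7
L[6]='x': occ=1, LF[6]=C('x')+1=9+1=10
L[7]='X': occ=1, LF[7]=C('X')+1=1+1=2
L[8]='X': occ=2, LF[8]=C('X')+2=1+2=3
L[9]='y': occ=1, LF[9]=C('y')+1=14+1=15
L[10]='x': occ=2, LF[10]=C('x')+2=9+2=11
L[11]='x': occ=3, LF[11]=C('x')+3=9+3=12
L[12]='Y': occ=2, LF[12]=C('Y')+2=6+2=8
L[13]='X': occ=3, LF[13]=C('X')+3=1+3=4
L[14]='x': occ=4, LF[14]=C('x')+4=9+4=13
L[15]='X': occ=4, LF[15]=C('X')+4=1+4=5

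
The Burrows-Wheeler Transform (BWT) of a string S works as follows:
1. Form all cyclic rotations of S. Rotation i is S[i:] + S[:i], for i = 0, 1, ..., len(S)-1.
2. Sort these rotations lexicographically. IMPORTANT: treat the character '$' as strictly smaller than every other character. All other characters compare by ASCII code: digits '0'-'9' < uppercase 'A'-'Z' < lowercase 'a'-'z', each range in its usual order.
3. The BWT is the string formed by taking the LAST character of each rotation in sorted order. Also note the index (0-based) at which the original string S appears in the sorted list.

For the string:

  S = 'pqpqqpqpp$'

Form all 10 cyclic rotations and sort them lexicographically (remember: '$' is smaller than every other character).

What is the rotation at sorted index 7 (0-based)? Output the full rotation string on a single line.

Answer: qpqpp$pqpq

Derivation:
All 10 rotations (rotation i = S[i:]+S[:i]):
  rot[0] = pqpqqpqpp$
  rot[1] = qpqqpqpp$p
  rot[2] = pqqpqpp$pq
  rot[3] = qqpqpp$pqp
  rot[4] = qpqpp$pqpq
  rot[5] = pqpp$pqpqq
  rot[6] = qpp$pqpqqp
  rot[7] = pp$pqpqqpq
  rot[8] = p$pqpqqpqp
  rot[9] = $pqpqqpqpp
Sorted (with $ < everything):
  sorted[0] = $pqpqqpqpp
  sorted[1] = p$pqpqqpqp
  sorted[2] = pp$pqpqqpq
  sorted[3] = pqpp$pqpqq
  sorted[4] = pqpqqpqpp$
  sorted[5] = pqqpqpp$pq
  sorted[6] = qpp$pqpqqp
  sorted[7] = qpqpp$pqpq
  sorted[8] = qpqqpqpp$p
  sorted[9] = qqpqpp$pqp
sorted[7] = qpqpp$pqpq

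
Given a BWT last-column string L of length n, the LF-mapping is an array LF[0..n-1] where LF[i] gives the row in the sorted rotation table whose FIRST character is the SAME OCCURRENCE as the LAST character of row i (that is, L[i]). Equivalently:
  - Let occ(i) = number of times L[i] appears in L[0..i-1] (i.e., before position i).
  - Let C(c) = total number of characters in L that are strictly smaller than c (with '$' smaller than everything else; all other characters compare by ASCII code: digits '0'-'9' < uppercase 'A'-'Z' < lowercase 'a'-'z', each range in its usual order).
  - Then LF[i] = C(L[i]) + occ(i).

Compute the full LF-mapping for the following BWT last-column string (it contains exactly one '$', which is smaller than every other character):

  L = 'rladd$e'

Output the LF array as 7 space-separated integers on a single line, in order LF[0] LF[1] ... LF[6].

Char counts: '$':1, 'a':1, 'd':2, 'e':1, 'l':1, 'r':1
C (first-col start): C('$')=0, C('a')=1, C('d')=2, C('e')=4, C('l')=5, C('r')=6
L[0]='r': occ=0, LF[0]=C('r')+0=6+0=6
L[1]='l': occ=0, LF[1]=C('l')+0=5+0=5
L[2]='a': occ=0, LF[2]=C('a')+0=1+0=1
L[3]='d': occ=0, LF[3]=C('d')+0=2+0=2
L[4]='d': occ=1, LF[4]=C('d')+1=2+1=3
L[5]='$': occ=0, LF[5]=C('$')+0=0+0=0
L[6]='e': occ=0, LF[6]=C('e')+0=4+0=4

Answer: 6 5 1 2 3 0 4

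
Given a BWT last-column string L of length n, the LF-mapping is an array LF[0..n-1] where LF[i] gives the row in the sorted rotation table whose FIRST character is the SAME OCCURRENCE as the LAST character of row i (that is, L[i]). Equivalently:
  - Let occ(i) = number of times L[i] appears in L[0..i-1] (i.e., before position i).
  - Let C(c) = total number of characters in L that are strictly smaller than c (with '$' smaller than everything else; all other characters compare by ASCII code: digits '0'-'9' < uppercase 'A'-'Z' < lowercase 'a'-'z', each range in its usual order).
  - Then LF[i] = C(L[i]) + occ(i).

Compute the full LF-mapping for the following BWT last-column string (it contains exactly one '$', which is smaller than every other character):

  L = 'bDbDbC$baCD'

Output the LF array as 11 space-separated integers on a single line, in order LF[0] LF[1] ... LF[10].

Answer: 7 3 8 4 9 1 0 10 6 2 5

Derivation:
Char counts: '$':1, 'C':2, 'D':3, 'a':1, 'b':4
C (first-col start): C('$')=0, C('C')=1, C('D')=3, C('a')=6, C('b')=7
L[0]='b': occ=0, LF[0]=C('b')+0=7+0=7
L[1]='D': occ=0, LF[1]=C('D')+0=3+0=3
L[2]='b': occ=1, LF[2]=C('b')+1=7+1=8
L[3]='D': occ=1, LF[3]=C('D')+1=3+1=4
L[4]='b': occ=2, LF[4]=C('b')+2=7+2=9
L[5]='C': occ=0, LF[5]=C('C')+0=1+0=1
L[6]='$': occ=0, LF[6]=C('$')+0=0+0=0
L[7]='b': occ=3, LF[7]=C('b')+3=7+3=10
L[8]='a': occ=0, LF[8]=C('a')+0=6+0=6
L[9]='C': occ=1, LF[9]=C('C')+1=1+1=2
L[10]='D': occ=2, LF[10]=C('D')+2=3+2=5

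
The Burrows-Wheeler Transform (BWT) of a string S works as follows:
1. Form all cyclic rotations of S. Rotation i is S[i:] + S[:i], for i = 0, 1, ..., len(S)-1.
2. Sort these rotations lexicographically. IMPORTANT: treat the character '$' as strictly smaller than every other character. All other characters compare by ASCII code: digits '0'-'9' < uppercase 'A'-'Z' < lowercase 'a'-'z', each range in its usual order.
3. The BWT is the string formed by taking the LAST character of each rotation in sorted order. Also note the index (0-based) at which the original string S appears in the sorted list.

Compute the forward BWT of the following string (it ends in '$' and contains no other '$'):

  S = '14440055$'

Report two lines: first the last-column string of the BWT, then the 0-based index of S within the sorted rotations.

All 9 rotations (rotation i = S[i:]+S[:i]):
  rot[0] = 14440055$
  rot[1] = 4440055$1
  rot[2] = 440055$14
  rot[3] = 40055$144
  rot[4] = 0055$1444
  rot[5] = 055$14440
  rot[6] = 55$144400
  rot[7] = 5$1444005
  rot[8] = $14440055
Sorted (with $ < everything):
  sorted[0] = $14440055  (last char: '5')
  sorted[1] = 0055$1444  (last char: '4')
  sorted[2] = 055$14440  (last char: '0')
  sorted[3] = 14440055$  (last char: '$')
  sorted[4] = 40055$144  (last char: '4')
  sorted[5] = 440055$14  (last char: '4')
  sorted[6] = 4440055$1  (last char: '1')
  sorted[7] = 5$1444005  (last char: '5')
  sorted[8] = 55$144400  (last char: '0')
Last column: 540$44150
Original string S is at sorted index 3

Answer: 540$44150
3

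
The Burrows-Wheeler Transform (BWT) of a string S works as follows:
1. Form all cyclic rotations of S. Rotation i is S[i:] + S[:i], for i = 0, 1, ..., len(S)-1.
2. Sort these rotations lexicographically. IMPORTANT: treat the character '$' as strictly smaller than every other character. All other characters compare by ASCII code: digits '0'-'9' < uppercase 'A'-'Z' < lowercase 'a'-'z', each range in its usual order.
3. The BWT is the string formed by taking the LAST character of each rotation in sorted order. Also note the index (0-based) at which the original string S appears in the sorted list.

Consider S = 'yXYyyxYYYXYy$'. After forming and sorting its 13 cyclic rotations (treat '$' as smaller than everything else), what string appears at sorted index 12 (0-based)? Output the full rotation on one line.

All 13 rotations (rotation i = S[i:]+S[:i]):
  rot[0] = yXYyyxYYYXYy$
  rot[1] = XYyyxYYYXYy$y
  rot[2] = YyyxYYYXYy$yX
  rot[3] = yyxYYYXYy$yXY
  rot[4] = yxYYYXYy$yXYy
  rot[5] = xYYYXYy$yXYyy
  rot[6] = YYYXYy$yXYyyx
  rot[7] = YYXYy$yXYyyxY
  rot[8] = YXYy$yXYyyxYY
  rot[9] = XYy$yXYyyxYYY
  rot[10] = Yy$yXYyyxYYYX
  rot[11] = y$yXYyyxYYYXY
  rot[12] = $yXYyyxYYYXYy
Sorted (with $ < everything):
  sorted[0] = $yXYyyxYYYXYy
  sorted[1] = XYy$yXYyyxYYY
  sorted[2] = XYyyxYYYXYy$y
  sorted[3] = YXYy$yXYyyxYY
  sorted[4] = YYXYy$yXYyyxY
  sorted[5] = YYYXYy$yXYyyx
  sorted[6] = Yy$yXYyyxYYYX
  sorted[7] = YyyxYYYXYy$yX
  sorted[8] = xYYYXYy$yXYyy
  sorted[9] = y$yXYyyxYYYXY
  sorted[10] = yXYyyxYYYXYy$
  sorted[11] = yxYYYXYy$yXYy
  sorted[12] = yyxYYYXYy$yXY
sorted[12] = yyxYYYXYy$yXY

Answer: yyxYYYXYy$yXY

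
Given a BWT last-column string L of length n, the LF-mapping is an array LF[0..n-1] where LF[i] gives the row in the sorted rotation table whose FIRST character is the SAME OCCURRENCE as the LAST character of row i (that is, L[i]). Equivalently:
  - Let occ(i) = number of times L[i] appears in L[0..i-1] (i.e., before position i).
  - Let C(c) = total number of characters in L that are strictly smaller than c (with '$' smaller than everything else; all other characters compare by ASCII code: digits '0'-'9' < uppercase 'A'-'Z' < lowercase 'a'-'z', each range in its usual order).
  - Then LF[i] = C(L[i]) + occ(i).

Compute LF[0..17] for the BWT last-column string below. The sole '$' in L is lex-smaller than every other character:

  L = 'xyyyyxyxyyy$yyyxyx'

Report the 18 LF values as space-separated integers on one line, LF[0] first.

Char counts: '$':1, 'x':5, 'y':12
C (first-col start): C('$')=0, C('x')=1, C('y')=6
L[0]='x': occ=0, LF[0]=C('x')+0=1+0=1
L[1]='y': occ=0, LF[1]=C('y')+0=6+0=6
L[2]='y': occ=1, LF[2]=C('y')+1=6+1=7
L[3]='y': occ=2, LF[3]=C('y')+2=6+2=8
L[4]='y': occ=3, LF[4]=C('y')+3=6+3=9
L[5]='x': occ=1, LF[5]=C('x')+1=1+1=2
L[6]='y': occ=4, LF[6]=C('y')+4=6+4=10
L[7]='x': occ=2, LF[7]=C('x')+2=1+2=3
L[8]='y': occ=5, LF[8]=C('y')+5=6+5=11
L[9]='y': occ=6, LF[9]=C('y')+6=6+6=12
L[10]='y': occ=7, LF[10]=C('y')+7=6+7=13
L[11]='$': occ=0, LF[11]=C('$')+0=0+0=0
L[12]='y': occ=8, LF[12]=C('y')+8=6+8=14
L[13]='y': occ=9, LF[13]=C('y')+9=6+9=15
L[14]='y': occ=10, LF[14]=C('y')+10=6+10=16
L[15]='x': occ=3, LF[15]=C('x')+3=1+3=4
L[16]='y': occ=11, LF[16]=C('y')+11=6+11=17
L[17]='x': occ=4, LF[17]=C('x')+4=1+4=5

Answer: 1 6 7 8 9 2 10 3 11 12 13 0 14 15 16 4 17 5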